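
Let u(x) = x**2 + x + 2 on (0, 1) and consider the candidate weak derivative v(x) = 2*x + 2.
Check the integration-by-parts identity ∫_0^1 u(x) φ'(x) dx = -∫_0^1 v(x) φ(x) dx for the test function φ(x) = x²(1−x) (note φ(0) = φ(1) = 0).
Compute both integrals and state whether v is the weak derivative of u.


LHS = -11/60, RHS = -4/15. No, v is not the weak derivative of u.

u(x) = x**2 + x + 2, classical derivative u'(x) = 2*x + 1.
φ(x) = x²(1−x), so φ'(x) = x*(2 - 3*x).
Note φ(0) = φ(1) = 0, so the boundary term u·φ vanishes.
LHS = ∫_0^1 u(x) φ'(x) dx = ∫_0^1 (-3*x^4 - x^3 - 4*x^2 + 4*x) dx. Term by term:
  ∫_0^1 -3*x^4 dx = -3/5;  ∫_0^1 -x^3 dx = -1/4;  ∫_0^1 -4*x^2 dx = -4/3;
  ∫_0^1 4*x dx = 2.
Sum: -3/5 − 1/4 − 4/3 + 2 = -11/60.
So LHS = -11/60.
∫_0^1 v(x) φ(x) dx = ∫_0^1 (-2*x^4 + 2*x^2) dx. Term by term:
  ∫_0^1 -2*x^4 dx = -2/5;  ∫_0^1 2*x^2 dx = 2/3.
Sum: -2/5 + 2/3 = 4/15.
So RHS = -∫_0^1 v(x) φ(x) dx = -4/15.
LHS − RHS = 1/12 ≠ 0, so the identity fails.
(For a valid weak derivative the identity must hold for EVERY test function, in particular this one. The failure shows v is NOT the weak derivative of u.)
Correct weak derivative would be u'(x) = 2*x + 1.


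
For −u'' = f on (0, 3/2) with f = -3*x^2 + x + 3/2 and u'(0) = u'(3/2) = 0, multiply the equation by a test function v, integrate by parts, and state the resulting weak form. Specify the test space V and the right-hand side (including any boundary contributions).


V = H^1(0, 3/2) (no boundary constraint on v; u is determined up to an additive constant); weak form: ∫_0^3/2 u'v' dx = ∫_0^3/2 (-3*x^2 + x + 3/2) v dx for all v ∈ V.

Multiply both sides by a test function v and integrate from 0 to 3/2:
  ∫_0^3/2 −u''(x) v(x) dx = ∫_0^3/2 f(x) v(x) dx.
Integrate the LHS by parts once:
  ∫_0^3/2 −u'' v dx = −[u'(x) v(x)]_0^3/2 + ∫_0^3/2 u'(x) v'(x) dx.
Thus ∫_0^3/2 u'(x) v'(x) dx = ∫_0^3/2 f(x) v(x) dx + [u'(x) v(x)]_0^3/2.
Choose V so that boundary terms are either known or forced to vanish.
u has homogeneous Neumann: u'(0) = u'(3/2) = 0. So [u' v]_0^3/2 = 0·v(3/2) − 0·v(0) = 0 for any v; take V = H^1(0, 3/2).
Weak formulation: find u (satisfying any essential BC) such that ∫_0^3/2 u'(x) v'(x) dx = ∫_0^3/2 f v dx for all v ∈ V (homogeneous Neumann, so boundary terms vanish).
Substituting f(x) = -3*x^2 + x + 3/2, the right-hand side is ∫_0^3/2 (-3*x^2 + x + 3/2) v dx.
Compatibility check (pure Neumann): taking v ≡ 1 ∈ V gives 0 = ∫_0^3/2 f dx + (0) − (0), i.e. ∫_0^3/2 f dx must equal u'(0) − u'(3/2) = 0. Indeed ∫_0^3/2 (-3*x^2 + x + 3/2) dx = 0, so the data are compatible. The solution is then unique only up to an additive constant (fix it e.g. by requiring ∫_0^3/2 u dx = 0).


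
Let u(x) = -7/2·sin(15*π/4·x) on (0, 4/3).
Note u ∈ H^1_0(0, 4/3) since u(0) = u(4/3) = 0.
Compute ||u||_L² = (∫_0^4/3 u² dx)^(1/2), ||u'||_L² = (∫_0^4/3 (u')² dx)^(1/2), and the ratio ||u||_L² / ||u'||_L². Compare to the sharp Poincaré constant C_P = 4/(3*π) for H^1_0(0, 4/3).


||u||_L² / ||u'||_L² = 4/(15*π) < C_P = 4/(3*π).

u(x) = -7/2·sin(15*π/4·x), so u'(x) = -105*π*cos(15*π*x/4)/8.
Writing u(x) = A·sin(kπx/L) with A = -7/2 and k = 5, use ∫_0^L sin²(kπx/L) dx = L/2 and ∫_0^L cos²(kπx/L) dx = L/2.
u² = 49/4·sin²(15*π/4·x) and (u')² = 11025*π^2/64·cos²(15*π/4·x), and each of sin², cos² integrates to L/2 = 2/3 over (0, 4/3).
∫_0^4/3 u² dx = 49/6, so ||u||_L² = 7*sqrt(6)/6.
∫_0^4/3 (u')² dx = 3675*π^2/32, so ||u'||_L² = 35*sqrt(6)*π/8.
Ratio ||u||_L² / ||u'||_L² = 4/(15*π).
Sharp Poincaré constant on H^1_0(0, 4/3) is C_P = L/π = 4/(3*π), achieved by sin(3*π/4·x).
This is the k = 5 harmonic; the ratio L/(kπ) is strictly less than C_P = L/π, consistent with the sharp inequality ||u||_L² ≤ C_P ||u'||_L².


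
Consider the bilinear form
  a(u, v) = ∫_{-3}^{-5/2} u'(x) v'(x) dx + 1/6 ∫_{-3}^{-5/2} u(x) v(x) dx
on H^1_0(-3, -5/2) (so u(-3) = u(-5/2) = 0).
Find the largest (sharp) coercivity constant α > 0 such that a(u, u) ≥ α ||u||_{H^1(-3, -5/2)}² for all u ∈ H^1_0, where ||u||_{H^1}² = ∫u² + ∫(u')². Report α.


α = (1 + 24*π^2)/(6*(1 + 4*π^2))

Coercivity of a(·,·) on H^1_0(-3, -5/2) means a(u, u) ≥ α ||u||_{H^1}² for every u ∈ H^1_0.
The interval has length L = 1/2, and Poincaré/coercivity depend only on L. Here a(u, u) = ∫(u')² + (1/6)·∫u².
Here 0 < c = 1/6 < 1. The condition a(u,u) ≥ α||u||_{H^1}² reads (1−α)∫(u')² ≥ (α−c)∫u². Any admissible α is ≤ 1 (rapidly oscillating u have ∫u²/∫(u')² → 0), and α = 1 would force 0 ≥ (1−c)∫u², impossible since c < 1; so 1−α > 0. By the sharp Poincaré inequality on H^1_0 of an interval of length L, ∫(u')² ≥ (π/L)²∫u² with equality for the first sine mode sin(π(x−x₀)/L) (x₀ the left endpoint), so the inequality holds for all u iff (1−α)(π/L)² ≥ α − c, i.e. α ≤ ((π/L)² + c)/((π/L)² + 1) = (1 + c(L/π)²)/(1 + (L/π)²). With (π/L)² = 4*π^2 and c = 1/6, the largest admissible constant is α = ((π/L)² + c)/((π/L)² + 1).
Simplifying, α = (1 + 24*π^2)/(6*(1 + 4*π^2)).


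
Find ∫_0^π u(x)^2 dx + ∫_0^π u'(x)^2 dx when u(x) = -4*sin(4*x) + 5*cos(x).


||u||_{H^1(0,π)}^2 = -128/3 + 161*π

u'(x) = -5*sin(x) - 16*cos(4*x).
Expand u² and (u')² and integrate term by term on (0, π), using: for integers n ≥ 1, ∫_0^π sin²(nx) dx = ∫_0^π cos²(nx) dx = π/2; for n ≠ n', ∫_0^π sin(nx)sin(n'x) dx = ∫_0^π cos(nx)cos(n'x) dx = 0; and by product-to-sum, ∫_0^π sin(nx)cos(n'x) dx = ½∫_0^π [sin((n+n')x) + sin((n−n')x)] dx, which is 0 when n+n' is even and 2n/(n²−n'²) when n+n' is odd (it need not vanish on (0, π)).
  u² squared terms: (-4)²·∫sin(4x)² dx = 16·π/2 = 8*π;  (5)²·∫cos(x)² dx = 25·π/2 = 25*π/2.
  u² cross terms: 2·(-4)·(5)·∫sin(4x)·cos(x) dx = -40·(8/15) = -64/3.
  So ∫_0^π u² dx = 8*π + 25*π/2 − 64/3 = -64/3 + 41*π/2.
  (u')² squared terms: (-16)²·∫cos(4x)² dx = 256·π/2 = 128*π;  (-5)²·∫sin(x)² dx = 25·π/2 = 25*π/2.
  (u')² cross terms: 2·(-16)·(-5)·∫cos(4x)·sin(x) dx = 160·(-2/15) = -64/3.
  So ∫_0^π (u')² dx = 128*π + 25*π/2 − 64/3 = -64/3 + 281*π/2.
||u||_{H^1}^2 = (-64/3 + 41*π/2) + (-64/3 + 281*π/2) = -128/3 + 161*π.


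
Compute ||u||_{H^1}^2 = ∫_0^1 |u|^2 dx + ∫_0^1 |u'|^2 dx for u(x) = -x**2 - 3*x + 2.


||u||_{H^1}^2 = 177/10

The H^1 norm (squared) on an interval (0, L) is
  ||u||_{H^1}^2 = ∫_0^L u(x)^2 dx + ∫_0^L u'(x)^2 dx.
Compute u'(x) = -2*x - 3.
Then u(x)^2 = x**4 + 6*x**3 + 5*x**2 - 12*x + 4 and u'(x)^2 = 4*x**2 + 12*x + 9.
Integrate each monomial from 0 to 1 using ∫_0^1 c·x^n dx = c·1^(n+1)/(n+1):
  ∫_0^1 u(x)^2 dx = ∫_0^1 (x^4 + 6*x^3 + 5*x^2 - 12*x + 4) dx. Term by term:
    ∫_0^1 x^4 dx = 1/5;  ∫_0^1 6*x^3 dx = 3/2;  ∫_0^1 5*x^2 dx = 5/3;
    ∫_0^1 -12*x dx = -6;  ∫_0^1 4 dx = 4.
  Sum: 1/5 + 3/2 + 5/3 − 6 + 4 = 41/30.
  ∫_0^1 u'(x)^2 dx = ∫_0^1 (4*x^2 + 12*x + 9) dx. Term by term:
    ∫_0^1 4*x^2 dx = 4/3;  ∫_0^1 12*x dx = 6;  ∫_0^1 9 dx = 9.
  Sum: 4/3 + 6 + 9 = 49/3.
Adding: ||u||_{H^1}^2 = 41/30 + 49/3 = 177/10.


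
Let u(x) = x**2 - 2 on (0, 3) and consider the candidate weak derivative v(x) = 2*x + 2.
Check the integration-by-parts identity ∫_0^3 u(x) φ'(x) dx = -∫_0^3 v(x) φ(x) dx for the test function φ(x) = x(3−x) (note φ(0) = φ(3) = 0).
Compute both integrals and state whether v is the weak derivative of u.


LHS = -27/2, RHS = -45/2. No, v is not the weak derivative of u.

u(x) = x**2 - 2, classical derivative u'(x) = 2*x.
φ(x) = x(3−x), so φ'(x) = 3 - 2*x.
Note φ(0) = φ(3) = 0, so the boundary term u·φ vanishes.
LHS = ∫_0^3 u(x) φ'(x) dx = ∫_0^3 (-2*x^3 + 3*x^2 + 4*x - 6) dx. Term by term:
  ∫_0^3 -2*x^3 dx = -81/2;  ∫_0^3 3*x^2 dx = 27;  ∫_0^3 4*x dx = 18;
  ∫_0^3 -6 dx = -18.
Sum: -81/2 + 27 + 18 − 18 = -27/2.
So LHS = -27/2.
∫_0^3 v(x) φ(x) dx = ∫_0^3 (-2*x^3 + 4*x^2 + 6*x) dx. Term by term:
  ∫_0^3 -2*x^3 dx = -81/2;  ∫_0^3 4*x^2 dx = 36;  ∫_0^3 6*x dx = 27.
Sum: -81/2 + 36 + 27 = 45/2.
So RHS = -∫_0^3 v(x) φ(x) dx = -45/2.
LHS − RHS = 9 ≠ 0, so the identity fails.
(For a valid weak derivative the identity must hold for EVERY test function, in particular this one. The failure shows v is NOT the weak derivative of u.)
Correct weak derivative would be u'(x) = 2*x.


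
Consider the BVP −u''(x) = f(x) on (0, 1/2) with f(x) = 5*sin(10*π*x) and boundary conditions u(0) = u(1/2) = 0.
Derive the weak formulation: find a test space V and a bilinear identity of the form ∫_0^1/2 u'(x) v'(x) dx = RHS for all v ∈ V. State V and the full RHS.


V = H^1_0(0, 1/2) (so v(0) = v(1/2) = 0); weak form: ∫_0^1/2 u'v' dx = ∫_0^1/2 (5*sin(10*π*x)) v dx for all v ∈ V.

Multiply both sides by a test function v and integrate from 0 to 1/2:
  ∫_0^1/2 −u''(x) v(x) dx = ∫_0^1/2 f(x) v(x) dx.
Integrate the LHS by parts once:
  ∫_0^1/2 −u'' v dx = −[u'(x) v(x)]_0^1/2 + ∫_0^1/2 u'(x) v'(x) dx.
Thus ∫_0^1/2 u'(x) v'(x) dx = ∫_0^1/2 f(x) v(x) dx + [u'(x) v(x)]_0^1/2.
Choose V so that boundary terms are either known or forced to vanish.
u is Dirichlet: u(0) = u(1/2) = 0. Let V = H^1_0(0, 1/2); then v(0) = v(1/2) = 0, and [u' v]_0^1/2 = 0.
Weak formulation: find u (satisfying any essential BC) such that ∫_0^1/2 u'(x) v'(x) dx = ∫_0^1/2 f v dx for all v ∈ V.
Substituting f(x) = 5*sin(10*π*x), the right-hand side is ∫_0^1/2 (5*sin(10*π*x)) v dx.


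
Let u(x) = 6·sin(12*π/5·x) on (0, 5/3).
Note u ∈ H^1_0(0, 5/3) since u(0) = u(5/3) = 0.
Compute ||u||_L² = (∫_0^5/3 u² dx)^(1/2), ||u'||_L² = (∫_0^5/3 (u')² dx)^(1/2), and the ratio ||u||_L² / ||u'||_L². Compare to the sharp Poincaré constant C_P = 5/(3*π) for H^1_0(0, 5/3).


||u||_L² / ||u'||_L² = 5/(12*π) < C_P = 5/(3*π).

u(x) = 6·sin(12*π/5·x), so u'(x) = 72*π*cos(12*π*x/5)/5.
Writing u(x) = A·sin(kπx/L) with A = 6 and k = 4, use ∫_0^L sin²(kπx/L) dx = L/2 and ∫_0^L cos²(kπx/L) dx = L/2.
u² = 36·sin²(12*π/5·x) and (u')² = 5184*π^2/25·cos²(12*π/5·x), and each of sin², cos² integrates to L/2 = 5/6 over (0, 5/3).
∫_0^5/3 u² dx = 30, so ||u||_L² = sqrt(30).
∫_0^5/3 (u')² dx = 864*π^2/5, so ||u'||_L² = 12*sqrt(30)*π/5.
Ratio ||u||_L² / ||u'||_L² = 5/(12*π).
Sharp Poincaré constant on H^1_0(0, 5/3) is C_P = L/π = 5/(3*π), achieved by sin(3*π/5·x).
This is the k = 4 harmonic; the ratio L/(kπ) is strictly less than C_P = L/π, consistent with the sharp inequality ||u||_L² ≤ C_P ||u'||_L².


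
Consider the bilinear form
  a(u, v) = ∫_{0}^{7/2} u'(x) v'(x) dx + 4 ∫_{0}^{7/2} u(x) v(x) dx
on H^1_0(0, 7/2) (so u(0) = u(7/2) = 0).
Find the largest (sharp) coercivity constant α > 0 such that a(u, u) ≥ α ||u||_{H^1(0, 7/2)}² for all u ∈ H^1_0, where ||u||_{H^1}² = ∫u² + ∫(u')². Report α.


α = 1

Coercivity of a(·,·) on H^1_0(0, 7/2) means a(u, u) ≥ α ||u||_{H^1}² for every u ∈ H^1_0.
The interval has length L = 7/2, and Poincaré/coercivity depend only on L. Here a(u, u) = ∫(u')² + (4)·∫u².
Here c = 4 ≥ 1, so a(u,u) = ∫(u')² + c∫u² ≥ ∫(u')² + ∫u² = ||u||_{H^1}², i.e. α = 1 works. No larger α is possible: a(u,u) ≥ α||u||_{H^1}² means (1−α)∫(u')² ≥ (α−c)∫u², and for the modes u_n = sin(nπ(x−x₀)/L) (x₀ the left endpoint) one has ∫u_n²/∫(u_n')² = (L/(nπ))² → 0, so a(u_n,u_n)/||u_n||_{H^1}² → 1. Hence the optimal constant is α = 1.
Therefore α = 1.


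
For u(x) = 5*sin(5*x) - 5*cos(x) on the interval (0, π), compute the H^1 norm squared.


||u||_{H^1(0,π)}^2 = 350*π

u'(x) = 5*sin(x) + 25*cos(5*x).
Expand u² and (u')² and integrate term by term on (0, π), using: for integers n ≥ 1, ∫_0^π sin²(nx) dx = ∫_0^π cos²(nx) dx = π/2; for n ≠ n', ∫_0^π sin(nx)sin(n'x) dx = ∫_0^π cos(nx)cos(n'x) dx = 0; and by product-to-sum, ∫_0^π sin(nx)cos(n'x) dx = ½∫_0^π [sin((n+n')x) + sin((n−n')x)] dx, which is 0 when n+n' is even and 2n/(n²−n'²) when n+n' is odd (it need not vanish on (0, π)).
  u² squared terms: (-5)²·∫cos(x)² dx = 25·π/2 = 25*π/2;  (5)²·∫sin(5x)² dx = 25·π/2 = 25*π/2.
  u² cross terms: 2·(-5)·(5)·∫cos(x)·sin(5x) dx = -50·(0) = 0.
  So ∫_0^π u² dx = 25*π/2 + 25*π/2 + 0 = 25*π.
  (u')² squared terms: (5)²·∫sin(x)² dx = 25·π/2 = 25*π/2;  (25)²·∫cos(5x)² dx = 625·π/2 = 625*π/2.
  (u')² cross terms: 2·(5)·(25)·∫sin(x)·cos(5x) dx = 250·(0) = 0.
  So ∫_0^π (u')² dx = 25*π/2 + 625*π/2 + 0 = 325*π.
||u||_{H^1}^2 = (25*π) + (325*π) = 350*π.


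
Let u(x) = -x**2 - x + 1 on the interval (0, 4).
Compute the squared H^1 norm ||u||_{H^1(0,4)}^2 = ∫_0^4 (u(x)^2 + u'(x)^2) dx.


||u||_{H^1}^2 = 2104/5

The H^1 norm (squared) on an interval (0, L) is
  ||u||_{H^1}^2 = ∫_0^L u(x)^2 dx + ∫_0^L u'(x)^2 dx.
Compute u'(x) = -2*x - 1.
Then u(x)^2 = x**4 + 2*x**3 - x**2 - 2*x + 1 and u'(x)^2 = 4*x**2 + 4*x + 1.
Integrate each monomial from 0 to 4 using ∫_0^4 c·x^n dx = c·4^(n+1)/(n+1):
  ∫_0^4 u(x)^2 dx = ∫_0^4 (x^4 + 2*x^3 - x^2 - 2*x + 1) dx. Term by term:
    ∫_0^4 x^4 dx = 1024/5;  ∫_0^4 2*x^3 dx = 128;  ∫_0^4 -x^2 dx = -64/3;
    ∫_0^4 -2*x dx = -16;  ∫_0^4 1 dx = 4.
  Sum: 1024/5 + 128 − 64/3 − 16 + 4 = 4492/15.
  ∫_0^4 u'(x)^2 dx = ∫_0^4 (4*x^2 + 4*x + 1) dx. Term by term:
    ∫_0^4 4*x^2 dx = 256/3;  ∫_0^4 4*x dx = 32;  ∫_0^4 1 dx = 4.
  Sum: 256/3 + 32 + 4 = 364/3.
Adding: ||u||_{H^1}^2 = 4492/15 + 364/3 = 2104/5.


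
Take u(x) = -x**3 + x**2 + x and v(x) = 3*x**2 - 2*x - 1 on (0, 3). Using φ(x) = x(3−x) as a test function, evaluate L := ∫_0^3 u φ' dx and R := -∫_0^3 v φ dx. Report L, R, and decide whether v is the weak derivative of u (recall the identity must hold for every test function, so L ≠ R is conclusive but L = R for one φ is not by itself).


LHS = 369/20, RHS = -369/20. No, v is not the weak derivative of u.

u(x) = -x**3 + x**2 + x, classical derivative u'(x) = -3*x**2 + 2*x + 1.
φ(x) = x(3−x), so φ'(x) = 3 - 2*x.
Note φ(0) = φ(3) = 0, so the boundary term u·φ vanishes.
LHS = ∫_0^3 u(x) φ'(x) dx = ∫_0^3 (2*x^4 - 5*x^3 + x^2 + 3*x) dx. Term by term:
  ∫_0^3 2*x^4 dx = 486/5;  ∫_0^3 -5*x^3 dx = -405/4;  ∫_0^3 x^2 dx = 9;
  ∫_0^3 3*x dx = 27/2.
Sum: 486/5 − 405/4 + 9 + 27/2 = 369/20.
So LHS = 369/20.
∫_0^3 v(x) φ(x) dx = ∫_0^3 (-3*x^4 + 11*x^3 - 5*x^2 - 3*x) dx. Term by term:
  ∫_0^3 -3*x^4 dx = -729/5;  ∫_0^3 11*x^3 dx = 891/4;  ∫_0^3 -5*x^2 dx = -45;
  ∫_0^3 -3*x dx = -27/2.
Sum: -729/5 + 891/4 − 45 − 27/2 = 369/20.
So RHS = -∫_0^3 v(x) φ(x) dx = -369/20.
LHS − RHS = 369/10 ≠ 0, so the identity fails.
(For a valid weak derivative the identity must hold for EVERY test function, in particular this one. The failure shows v is NOT the weak derivative of u.)
Correct weak derivative would be u'(x) = -3*x**2 + 2*x + 1.


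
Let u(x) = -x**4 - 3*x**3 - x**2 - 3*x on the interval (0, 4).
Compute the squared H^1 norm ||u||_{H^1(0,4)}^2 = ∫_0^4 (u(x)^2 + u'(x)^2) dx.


||u||_{H^1}^2 = 71933612/315

The H^1 norm (squared) on an interval (0, L) is
  ||u||_{H^1}^2 = ∫_0^L u(x)^2 dx + ∫_0^L u'(x)^2 dx.
Compute u'(x) = -4*x**3 - 9*x**2 - 2*x - 3.
Then u(x)^2 = x**8 + 6*x**7 + 11*x**6 + 12*x**5 + 19*x**4 + 6*x**3 + 9*x**2 and u'(x)^2 = 16*x**6 + 72*x**5 + 97*x**4 + 60*x**3 + 58*x**2 + 12*x + 9.
Integrate each monomial from 0 to 4 using ∫_0^4 c·x^n dx = c·4^(n+1)/(n+1):
  ∫_0^4 u(x)^2 dx = ∫_0^4 (x^8 + 6*x^7 + 11*x^6 + 12*x^5 + 19*x^4 + 6*x^3 + 9*x^2) dx. Term by term:
    ∫_0^4 x^8 dx = 262144/9;  ∫_0^4 6*x^7 dx = 49152;  ∫_0^4 11*x^6 dx = 180224/7;
    ∫_0^4 12*x^5 dx = 8192;  ∫_0^4 19*x^4 dx = 19456/5;  ∫_0^4 6*x^3 dx = 384;
    ∫_0^4 9*x^2 dx = 192.
  Sum: 262144/9 + 49152 + 180224/7 + 8192 + 19456/5 + 384 + 192 = 36755648/315.
  ∫_0^4 u'(x)^2 dx = ∫_0^4 (16*x^6 + 72*x^5 + 97*x^4 + 60*x^3 + 58*x^2 + 12*x + 9) dx. Term by term:
    ∫_0^4 16*x^6 dx = 262144/7;  ∫_0^4 72*x^5 dx = 49152;  ∫_0^4 97*x^4 dx = 99328/5;
    ∫_0^4 60*x^3 dx = 3840;  ∫_0^4 58*x^2 dx = 3712/3;  ∫_0^4 12*x dx = 96;
    ∫_0^4 9 dx = 36.
  Sum: 262144/7 + 49152 + 99328/5 + 3840 + 3712/3 + 96 + 36 = 11725988/105.
Adding: ||u||_{H^1}^2 = 36755648/315 + 11725988/105 = 71933612/315.


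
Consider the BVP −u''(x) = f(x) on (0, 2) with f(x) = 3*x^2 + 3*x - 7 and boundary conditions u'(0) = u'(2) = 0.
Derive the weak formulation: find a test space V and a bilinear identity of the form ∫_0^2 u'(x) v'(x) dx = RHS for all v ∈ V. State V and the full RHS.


V = H^1(0, 2) (no boundary constraint on v; u is determined up to an additive constant); weak form: ∫_0^2 u'v' dx = ∫_0^2 (3*x^2 + 3*x - 7) v dx for all v ∈ V.

Multiply both sides by a test function v and integrate from 0 to 2:
  ∫_0^2 −u''(x) v(x) dx = ∫_0^2 f(x) v(x) dx.
Integrate the LHS by parts once:
  ∫_0^2 −u'' v dx = −[u'(x) v(x)]_0^2 + ∫_0^2 u'(x) v'(x) dx.
Thus ∫_0^2 u'(x) v'(x) dx = ∫_0^2 f(x) v(x) dx + [u'(x) v(x)]_0^2.
Choose V so that boundary terms are either known or forced to vanish.
u has homogeneous Neumann: u'(0) = u'(2) = 0. So [u' v]_0^2 = 0·v(2) − 0·v(0) = 0 for any v; take V = H^1(0, 2).
Weak formulation: find u (satisfying any essential BC) such that ∫_0^2 u'(x) v'(x) dx = ∫_0^2 f v dx for all v ∈ V (homogeneous Neumann, so boundary terms vanish).
Substituting f(x) = 3*x^2 + 3*x - 7, the right-hand side is ∫_0^2 (3*x^2 + 3*x - 7) v dx.
Compatibility check (pure Neumann): taking v ≡ 1 ∈ V gives 0 = ∫_0^2 f dx + (0) − (0), i.e. ∫_0^2 f dx must equal u'(0) − u'(2) = 0. Indeed ∫_0^2 (3*x^2 + 3*x - 7) dx = 0, so the data are compatible. The solution is then unique only up to an additive constant (fix it e.g. by requiring ∫_0^2 u dx = 0).


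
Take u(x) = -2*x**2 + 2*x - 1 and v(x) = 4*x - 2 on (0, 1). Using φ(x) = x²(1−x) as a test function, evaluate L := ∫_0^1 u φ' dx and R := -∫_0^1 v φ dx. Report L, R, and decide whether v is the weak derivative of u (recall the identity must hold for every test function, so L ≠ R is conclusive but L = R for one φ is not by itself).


LHS = 1/30, RHS = -1/30. No, v is not the weak derivative of u.

u(x) = -2*x**2 + 2*x - 1, classical derivative u'(x) = 2 - 4*x.
φ(x) = x²(1−x), so φ'(x) = x*(2 - 3*x).
Note φ(0) = φ(1) = 0, so the boundary term u·φ vanishes.
LHS = ∫_0^1 u(x) φ'(x) dx = ∫_0^1 (6*x^4 - 10*x^3 + 7*x^2 - 2*x) dx. Term by term:
  ∫_0^1 6*x^4 dx = 6/5;  ∫_0^1 -10*x^3 dx = -5/2;  ∫_0^1 7*x^2 dx = 7/3;
  ∫_0^1 -2*x dx = -1.
Sum: 6/5 − 5/2 + 7/3 − 1 = 1/30.
So LHS = 1/30.
∫_0^1 v(x) φ(x) dx = ∫_0^1 (-4*x^4 + 6*x^3 - 2*x^2) dx. Term by term:
  ∫_0^1 -4*x^4 dx = -4/5;  ∫_0^1 6*x^3 dx = 3/2;  ∫_0^1 -2*x^2 dx = -2/3.
Sum: -4/5 + 3/2 − 2/3 = 1/30.
So RHS = -∫_0^1 v(x) φ(x) dx = -1/30.
LHS − RHS = 1/15 ≠ 0, so the identity fails.
(For a valid weak derivative the identity must hold for EVERY test function, in particular this one. The failure shows v is NOT the weak derivative of u.)
Correct weak derivative would be u'(x) = 2 - 4*x.


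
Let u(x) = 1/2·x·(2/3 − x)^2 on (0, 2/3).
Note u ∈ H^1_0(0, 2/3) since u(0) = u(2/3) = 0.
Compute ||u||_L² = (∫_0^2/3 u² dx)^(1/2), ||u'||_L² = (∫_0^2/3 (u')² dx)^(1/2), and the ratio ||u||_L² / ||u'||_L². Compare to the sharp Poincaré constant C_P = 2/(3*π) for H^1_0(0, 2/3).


||u||_L² / ||u'||_L² = sqrt(14)/21 < C_P = 2/(3*π).

u(x) = 1/2·x·(2/3 − x)^2, so u'(x) = (3*x - 2)*(9*x - 2)/18.
u(x) = 1/2·x·(2/3 − x)^2 vanishes at x = 0 and x = 2/3, so u ∈ H^1_0(0, 2/3). Differentiate via the product rule and integrate the resulting polynomials term by term.
  ∫_0^2/3 u² dx = ∫_0^2/3 (x^6/4 - 2*x^5/3 + 2*x^4/3 - 8*x^3/27 + 4*x^2/81) dx. Term by term:
    ∫_0^2/3 x^6/4 dx = 32/15309;  ∫_0^2/3 -2*x^5/3 dx = -64/6561;  ∫_0^2/3 2*x^4/3 dx = 64/3645;
    ∫_0^2/3 -8*x^3/27 dx = -32/2187;  ∫_0^2/3 4*x^2/81 dx = 32/6561.
  Sum: 32/15309 − 64/6561 + 64/3645 − 32/2187 + 32/6561 = 32/229635.
  ∫_0^2/3 (u')² dx = ∫_0^2/3 (9*x^4/4 - 4*x^3 + 22*x^2/9 - 16*x/27 + 4/81) dx. Term by term:
    ∫_0^2/3 9*x^4/4 dx = 8/135;  ∫_0^2/3 -4*x^3 dx = -16/81;  ∫_0^2/3 22*x^2/9 dx = 176/729;
    ∫_0^2/3 -16*x/27 dx = -32/243;  ∫_0^2/3 4/81 dx = 8/243.
  Sum: 8/135 − 16/81 + 176/729 − 32/243 + 8/243 = 16/3645.
∫_0^2/3 u² dx = 32/229635, so ||u||_L² = 4*sqrt(70)/2835.
∫_0^2/3 (u')² dx = 16/3645, so ||u'||_L² = 4*sqrt(5)/135.
Ratio ||u||_L² / ||u'||_L² = sqrt(14)/21.
Sharp Poincaré constant on H^1_0(0, 2/3) is C_P = L/π = 2/(3*π), achieved by sin(3*π/2·x).
A polynomial bump cannot attain the sharp Poincaré constant (only the first sine eigenfunction does), so the ratio is strictly less than C_P, consistent with ||u||_L² ≤ C_P ||u'||_L².


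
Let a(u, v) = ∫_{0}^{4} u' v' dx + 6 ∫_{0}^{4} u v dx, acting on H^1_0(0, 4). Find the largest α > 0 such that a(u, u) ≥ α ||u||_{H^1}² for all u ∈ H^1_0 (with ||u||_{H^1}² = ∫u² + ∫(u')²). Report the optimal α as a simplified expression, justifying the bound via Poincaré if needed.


α = 1

Coercivity of a(·,·) on H^1_0(0, 4) means a(u, u) ≥ α ||u||_{H^1}² for every u ∈ H^1_0.
The interval has length L = 4, and Poincaré/coercivity depend only on L. Here a(u, u) = ∫(u')² + (6)·∫u².
Here c = 6 ≥ 1, so a(u,u) = ∫(u')² + c∫u² ≥ ∫(u')² + ∫u² = ||u||_{H^1}², i.e. α = 1 works. No larger α is possible: a(u,u) ≥ α||u||_{H^1}² means (1−α)∫(u')² ≥ (α−c)∫u², and for the modes u_n = sin(nπ(x−x₀)/L) (x₀ the left endpoint) one has ∫u_n²/∫(u_n')² = (L/(nπ))² → 0, so a(u_n,u_n)/||u_n||_{H^1}² → 1. Hence the optimal constant is α = 1.
Therefore α = 1.


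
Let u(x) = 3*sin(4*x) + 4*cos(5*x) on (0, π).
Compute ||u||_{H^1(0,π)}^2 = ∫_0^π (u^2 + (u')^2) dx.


||u||_{H^1(0,π)}^2 = -1664/3 + 569*π/2

u'(x) = -20*sin(5*x) + 12*cos(4*x).
Expand u² and (u')² and integrate term by term on (0, π), using: for integers n ≥ 1, ∫_0^π sin²(nx) dx = ∫_0^π cos²(nx) dx = π/2; for n ≠ n', ∫_0^π sin(nx)sin(n'x) dx = ∫_0^π cos(nx)cos(n'x) dx = 0; and by product-to-sum, ∫_0^π sin(nx)cos(n'x) dx = ½∫_0^π [sin((n+n')x) + sin((n−n')x)] dx, which is 0 when n+n' is even and 2n/(n²−n'²) when n+n' is odd (it need not vanish on (0, π)).
  u² squared terms: (3)²·∫sin(4x)² dx = 9·π/2 = 9*π/2;  (4)²·∫cos(5x)² dx = 16·π/2 = 8*π.
  u² cross terms: 2·(3)·(4)·∫sin(4x)·cos(5x) dx = 24·(-8/9) = -64/3.
  So ∫_0^π u² dx = 9*π/2 + 8*π − 64/3 = -64/3 + 25*π/2.
  (u')² squared terms: (-20)²·∫sin(5x)² dx = 400·π/2 = 200*π;  (12)²·∫cos(4x)² dx = 144·π/2 = 72*π.
  (u')² cross terms: 2·(-20)·(12)·∫sin(5x)·cos(4x) dx = -480·(10/9) = -1600/3.
  So ∫_0^π (u')² dx = 200*π + 72*π − 1600/3 = -1600/3 + 272*π.
||u||_{H^1}^2 = (-64/3 + 25*π/2) + (-1600/3 + 272*π) = -1664/3 + 569*π/2.


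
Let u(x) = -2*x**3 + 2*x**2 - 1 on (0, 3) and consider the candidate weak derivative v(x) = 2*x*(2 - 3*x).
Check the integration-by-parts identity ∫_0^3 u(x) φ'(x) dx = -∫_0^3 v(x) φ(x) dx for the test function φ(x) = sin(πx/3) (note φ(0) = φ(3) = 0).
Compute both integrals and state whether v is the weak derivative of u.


LHS = -648/π^3 + 126/π, RHS = -648/π^3 + 126/π. Yes, v = u' weakly.

u(x) = -2*x**3 + 2*x**2 - 1, classical derivative u'(x) = -6*x**2 + 4*x.
φ(x) = sin(πx/3), so φ'(x) = π*cos(π*x/3)/3.
Note φ(0) = φ(3) = 0, so the boundary term u·φ vanishes.
LHS = ∫_0^3 u(x) φ'(x) dx = ∫_0^3 (-2*π*x^3*cos(π*x/3)/3 + 2*π*x^2*cos(π*x/3)/3 - π*cos(π*x/3)/3) dx. Term by term:
  ∫_0^3 -π*cos(π*x/3)/3 dx = 0;  ∫_0^3 -2*π*x^3*cos(π*x/3)/3 dx = -648/π^3 + 162/π;  ∫_0^3 2*π*x^2*cos(π*x/3)/3 dx = -36/π.
Sum: 0 + -648/π^3 + 162/π − 36/π = -648/π^3 + 126/π.
So LHS = -648/π^3 + 126/π.
∫_0^3 v(x) φ(x) dx = ∫_0^3 (-6*x^2*sin(π*x/3) + 4*x*sin(π*x/3)) dx. Term by term:
  ∫_0^3 -6*x^2*sin(π*x/3) dx = -162/π + 648/π^3;  ∫_0^3 4*x*sin(π*x/3) dx = 36/π.
Sum: -162/π + 648/π^3 + 36/π = -126/π + 648/π^3.
So RHS = -∫_0^3 v(x) φ(x) dx = -648/π^3 + 126/π.
LHS = RHS, so the identity holds for this test φ.
Moreover u is smooth here and v(x) = u'(x) = -6*x**2 + 4*x pointwise, so the identity holds for every test function. Hence v is the weak derivative of u.


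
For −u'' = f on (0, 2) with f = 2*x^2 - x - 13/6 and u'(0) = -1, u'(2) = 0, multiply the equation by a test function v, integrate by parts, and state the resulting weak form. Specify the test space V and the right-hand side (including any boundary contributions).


V = H^1(0, 2) (v unrestricted at boundary; u is determined up to an additive constant); weak form: ∫_0^2 u'v' dx = ∫_0^2 (2*x^2 - x - 13/6) v dx + v(0) for all v ∈ V.

Multiply both sides by a test function v and integrate from 0 to 2:
  ∫_0^2 −u''(x) v(x) dx = ∫_0^2 f(x) v(x) dx.
Integrate the LHS by parts once:
  ∫_0^2 −u'' v dx = −[u'(x) v(x)]_0^2 + ∫_0^2 u'(x) v'(x) dx.
Thus ∫_0^2 u'(x) v'(x) dx = ∫_0^2 f(x) v(x) dx + [u'(x) v(x)]_0^2.
Choose V so that boundary terms are either known or forced to vanish.
u has inhomogeneous Neumann u'(0) = -1, u'(2) = 0. [u' v]_0^2 = (0)·v(2) − (-1)·v(0) = v(0). Take V = H^1(0, 2); boundary term becomes part of RHS.
Weak formulation: find u (satisfying any essential BC) such that ∫_0^2 u'(x) v'(x) dx = ∫_0^2 f v dx + v(0) for all v ∈ V (Neumann data are natural BCs: they enter the RHS as boundary terms).
Substituting f(x) = 2*x^2 - x - 13/6, the right-hand side is ∫_0^2 (2*x^2 - x - 13/6) v dx + v(0).
Compatibility check (pure Neumann): taking v ≡ 1 ∈ V gives 0 = ∫_0^2 f dx + (0) − (-1), i.e. ∫_0^2 f dx must equal u'(0) − u'(2) = -1. Indeed ∫_0^2 (2*x^2 - x - 13/6) dx = -1, so the data are compatible. The solution is then unique only up to an additive constant (fix it e.g. by requiring ∫_0^2 u dx = 0).


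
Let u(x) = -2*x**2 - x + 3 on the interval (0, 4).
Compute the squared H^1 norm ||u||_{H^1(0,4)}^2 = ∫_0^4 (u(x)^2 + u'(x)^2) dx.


||u||_{H^1}^2 = 18568/15

The H^1 norm (squared) on an interval (0, L) is
  ||u||_{H^1}^2 = ∫_0^L u(x)^2 dx + ∫_0^L u'(x)^2 dx.
Compute u'(x) = -4*x - 1.
Then u(x)^2 = 4*x**4 + 4*x**3 - 11*x**2 - 6*x + 9 and u'(x)^2 = 16*x**2 + 8*x + 1.
Integrate each monomial from 0 to 4 using ∫_0^4 c·x^n dx = c·4^(n+1)/(n+1):
  ∫_0^4 u(x)^2 dx = ∫_0^4 (4*x^4 + 4*x^3 - 11*x^2 - 6*x + 9) dx. Term by term:
    ∫_0^4 4*x^4 dx = 4096/5;  ∫_0^4 4*x^3 dx = 256;  ∫_0^4 -11*x^2 dx = -704/3;
    ∫_0^4 -6*x dx = -48;  ∫_0^4 9 dx = 36.
  Sum: 4096/5 + 256 − 704/3 − 48 + 36 = 12428/15.
  ∫_0^4 u'(x)^2 dx = ∫_0^4 (16*x^2 + 8*x + 1) dx. Term by term:
    ∫_0^4 16*x^2 dx = 1024/3;  ∫_0^4 8*x dx = 64;  ∫_0^4 1 dx = 4.
  Sum: 1024/3 + 64 + 4 = 1228/3.
Adding: ||u||_{H^1}^2 = 12428/15 + 1228/3 = 18568/15.


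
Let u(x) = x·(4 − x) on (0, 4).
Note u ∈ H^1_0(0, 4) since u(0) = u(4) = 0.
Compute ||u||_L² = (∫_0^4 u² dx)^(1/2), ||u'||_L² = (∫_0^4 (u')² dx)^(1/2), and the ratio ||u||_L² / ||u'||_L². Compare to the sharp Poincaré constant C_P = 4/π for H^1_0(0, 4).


||u||_L² / ||u'||_L² = 2*sqrt(10)/5 < C_P = 4/π.

u(x) = x·(4 − x), so u'(x) = 4 - 2*x.
u(x) = x·(4 − x) vanishes at x = 0 and x = 4, so u ∈ H^1_0(0, 4). Differentiate via the product rule and integrate the resulting polynomials term by term.
  ∫_0^4 u² dx = ∫_0^4 (x^4 - 8*x^3 + 16*x^2) dx. Term by term:
    ∫_0^4 x^4 dx = 1024/5;  ∫_0^4 -8*x^3 dx = -512;  ∫_0^4 16*x^2 dx = 1024/3.
  Sum: 1024/5 − 512 + 1024/3 = 512/15.
  ∫_0^4 (u')² dx = ∫_0^4 (4*x^2 - 16*x + 16) dx. Term by term:
    ∫_0^4 4*x^2 dx = 256/3;  ∫_0^4 -16*x dx = -128;  ∫_0^4 16 dx = 64.
  Sum: 256/3 − 128 + 64 = 64/3.
∫_0^4 u² dx = 512/15, so ||u||_L² = 16*sqrt(30)/15.
∫_0^4 (u')² dx = 64/3, so ||u'||_L² = 8*sqrt(3)/3.
Ratio ||u||_L² / ||u'||_L² = 2*sqrt(10)/5.
Sharp Poincaré constant on H^1_0(0, 4) is C_P = L/π = 4/π, achieved by sin(π/4·x).
A polynomial bump cannot attain the sharp Poincaré constant (only the first sine eigenfunction does), so the ratio is strictly less than C_P, consistent with ||u||_L² ≤ C_P ||u'||_L².


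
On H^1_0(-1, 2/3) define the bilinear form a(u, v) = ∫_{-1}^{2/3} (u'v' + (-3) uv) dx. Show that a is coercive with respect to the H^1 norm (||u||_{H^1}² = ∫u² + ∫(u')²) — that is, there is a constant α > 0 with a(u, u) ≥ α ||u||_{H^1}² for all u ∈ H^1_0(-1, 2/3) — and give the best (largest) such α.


α = 3*(-25 + 3*π^2)/(25 + 9*π^2)

Coercivity of a(·,·) on H^1_0(-1, 2/3) means a(u, u) ≥ α ||u||_{H^1}² for every u ∈ H^1_0.
The interval has length L = 5/3, and Poincaré/coercivity depend only on L. Here a(u, u) = ∫(u')² + (-3)·∫u².
Here c = -3 < 0 with |c| < (π/L)² = 9*π^2/25, so coercivity still holds. The condition a(u,u) ≥ α||u||_{H^1}² reads (1−α)∫(u')² ≥ (α−c)∫u². Any admissible α is ≤ 1 (rapidly oscillating u have ∫u²/∫(u')² → 0), and α = 1 would force 0 ≥ (1−c)∫u², impossible since c < 1; so 1−α > 0. By the sharp Poincaré inequality on H^1_0 of an interval of length L, ∫(u')² ≥ (π/L)²∫u² with equality for the first sine mode sin(π(x−x₀)/L) (x₀ the left endpoint), so the inequality holds for all u iff (1−α)(π/L)² ≥ α − c, i.e. α ≤ ((π/L)² + c)/((π/L)² + 1) = (1 + c(L/π)²)/(1 + (L/π)²). (Direct route, valid since c ≤ 0: Poincaré gives c∫u² ≥ c(L/π)²∫(u')², so a(u,u) ≥ (1 + c(L/π)²)∫(u')², while ||u||_{H^1}² ≤ (1 + (L/π)²)∫(u')²; dividing yields the same α.) With (π/L)² = 9*π^2/25 and c = -3, the largest admissible constant is α = ((π/L)² + c)/((π/L)² + 1).
Simplifying, α = 3*(-25 + 3*π^2)/(25 + 9*π^2).


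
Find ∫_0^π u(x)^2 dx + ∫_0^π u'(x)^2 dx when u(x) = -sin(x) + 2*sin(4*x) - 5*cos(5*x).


||u||_{H^1(0,π)}^2 = 4160/9 + 360*π

u'(x) = 25*sin(5*x) - cos(x) + 8*cos(4*x).
Expand u² and (u')² and integrate term by term on (0, π), using: for integers n ≥ 1, ∫_0^π sin²(nx) dx = ∫_0^π cos²(nx) dx = π/2; for n ≠ n', ∫_0^π sin(nx)sin(n'x) dx = ∫_0^π cos(nx)cos(n'x) dx = 0; and by product-to-sum, ∫_0^π sin(nx)cos(n'x) dx = ½∫_0^π [sin((n+n')x) + sin((n−n')x)] dx, which is 0 when n+n' is even and 2n/(n²−n'²) when n+n' is odd (it need not vanish on (0, π)).
  u² squared terms: (-1)²·∫sin(x)² dx = 1·π/2 = π/2;  (-5)²·∫cos(5x)² dx = 25·π/2 = 25*π/2;  (2)²·∫sin(4x)² dx = 4·π/2 = 2*π.
  u² cross terms: 2·(-1)·(-5)·∫sin(x)·cos(5x) dx = 10·(0) = 0;  2·(-1)·(2)·∫sin(x)·sin(4x) dx = -4·(0) = 0;  2·(-5)·(2)·∫cos(5x)·sin(4x) dx = -20·(-8/9) = 160/9.
  So ∫_0^π u² dx = π/2 + 25*π/2 + 2*π + 0 + 0 + 160/9 = 160/9 + 15*π.
  (u')² squared terms: (-1)²·∫cos(x)² dx = 1·π/2 = π/2;  (8)²·∫cos(4x)² dx = 64·π/2 = 32*π;  (25)²·∫sin(5x)² dx = 625·π/2 = 625*π/2.
  (u')² cross terms: 2·(-1)·(8)·∫cos(x)·cos(4x) dx = -16·(0) = 0;  2·(-1)·(25)·∫cos(x)·sin(5x) dx = -50·(0) = 0;  2·(8)·(25)·∫cos(4x)·sin(5x) dx = 400·(10/9) = 4000/9.
  So ∫_0^π (u')² dx = π/2 + 32*π + 625*π/2 + 0 + 0 + 4000/9 = 4000/9 + 345*π.
||u||_{H^1}^2 = (160/9 + 15*π) + (4000/9 + 345*π) = 4160/9 + 360*π.


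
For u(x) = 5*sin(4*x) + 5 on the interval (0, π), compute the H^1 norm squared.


||u||_{H^1(0,π)}^2 = 475*π/2

u'(x) = 20*cos(4*x).
Expand u² and (u')² and integrate term by term on (0, π), using: for integers n ≥ 1, ∫_0^π sin²(nx) dx = ∫_0^π cos²(nx) dx = π/2; for n ≠ n', ∫_0^π sin(nx)sin(n'x) dx = ∫_0^π cos(nx)cos(n'x) dx = 0; and by product-to-sum, ∫_0^π sin(nx)cos(n'x) dx = ½∫_0^π [sin((n+n')x) + sin((n−n')x)] dx, which is 0 when n+n' is even and 2n/(n²−n'²) when n+n' is odd (it need not vanish on (0, π)). For the constant mode: ∫_0^π 1 dx = π, ∫_0^π cos(nx) dx = 0, ∫_0^π sin(nx) dx = (1−(−1)^n)/n.
  u² squared terms: (5)²·∫1 dx = 25·π = 25*π;  (5)²·∫sin(4x)² dx = 25·π/2 = 25*π/2.
  u² cross terms: 2·(5)·(5)·∫1·sin(4x) dx = 50·(0) = 0.
  So ∫_0^π u² dx = 25*π + 25*π/2 + 0 = 75*π/2.
  (u')² squared terms: (20)²·∫cos(4x)² dx = 400·π/2 = 200*π.
  So ∫_0^π (u')² dx = 200*π.
||u||_{H^1}^2 = (75*π/2) + (200*π) = 475*π/2.


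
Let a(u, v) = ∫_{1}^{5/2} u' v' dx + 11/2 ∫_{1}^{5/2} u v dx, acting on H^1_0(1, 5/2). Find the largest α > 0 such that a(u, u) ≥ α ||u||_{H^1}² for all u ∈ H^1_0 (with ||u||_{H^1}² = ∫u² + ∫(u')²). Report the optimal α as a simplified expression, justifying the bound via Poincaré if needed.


α = 1

Coercivity of a(·,·) on H^1_0(1, 5/2) means a(u, u) ≥ α ||u||_{H^1}² for every u ∈ H^1_0.
The interval has length L = 3/2, and Poincaré/coercivity depend only on L. Here a(u, u) = ∫(u')² + (11/2)·∫u².
Here c = 11/2 ≥ 1, so a(u,u) = ∫(u')² + c∫u² ≥ ∫(u')² + ∫u² = ||u||_{H^1}², i.e. α = 1 works. No larger α is possible: a(u,u) ≥ α||u||_{H^1}² means (1−α)∫(u')² ≥ (α−c)∫u², and for the modes u_n = sin(nπ(x−x₀)/L) (x₀ the left endpoint) one has ∫u_n²/∫(u_n')² = (L/(nπ))² → 0, so a(u_n,u_n)/||u_n||_{H^1}² → 1. Hence the optimal constant is α = 1.
Therefore α = 1.


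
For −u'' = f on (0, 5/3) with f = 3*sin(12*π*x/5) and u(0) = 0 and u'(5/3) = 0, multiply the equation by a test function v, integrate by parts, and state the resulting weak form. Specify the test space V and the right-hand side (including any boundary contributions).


V = {v ∈ H^1(0, 5/3) : v(0) = 0} (test functions vanish at x = 0 where u is specified); weak form: ∫_0^5/3 u'v' dx = ∫_0^5/3 (3*sin(12*π*x/5)) v dx for all v ∈ V.

Multiply both sides by a test function v and integrate from 0 to 5/3:
  ∫_0^5/3 −u''(x) v(x) dx = ∫_0^5/3 f(x) v(x) dx.
Integrate the LHS by parts once:
  ∫_0^5/3 −u'' v dx = −[u'(x) v(x)]_0^5/3 + ∫_0^5/3 u'(x) v'(x) dx.
Thus ∫_0^5/3 u'(x) v'(x) dx = ∫_0^5/3 f(x) v(x) dx + [u'(x) v(x)]_0^5/3.
Choose V so that boundary terms are either known or forced to vanish.
Mixed BC: u(0) = 0 (Dirichlet) and u'(5/3) = 0 (Neumann). Define V = {v ∈ H^1(0, 5/3) : v(0) = 0}. Then [u' v]_0^5/3 = u'(5/3)·v(5/3) − u'(0)·0 = 0.
Weak formulation: find u (satisfying any essential BC) such that ∫_0^5/3 u'(x) v'(x) dx = ∫_0^5/3 f v dx for all v ∈ V (Dirichlet at 0 absorbed into V; the Neumann datum at x = 5/3 is zero, so no boundary term remains).
Substituting f(x) = 3*sin(12*π*x/5), the right-hand side is ∫_0^5/3 (3*sin(12*π*x/5)) v dx.


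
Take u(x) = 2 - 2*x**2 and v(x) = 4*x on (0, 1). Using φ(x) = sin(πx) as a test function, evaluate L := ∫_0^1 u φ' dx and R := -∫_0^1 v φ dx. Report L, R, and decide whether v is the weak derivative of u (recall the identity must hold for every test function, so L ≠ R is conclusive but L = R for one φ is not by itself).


LHS = 4/π, RHS = -4/π. No, v is not the weak derivative of u.

u(x) = 2 - 2*x**2, classical derivative u'(x) = -4*x.
φ(x) = sin(πx), so φ'(x) = π*cos(π*x).
Note φ(0) = φ(1) = 0, so the boundary term u·φ vanishes.
LHS = ∫_0^1 u(x) φ'(x) dx = ∫_0^1 (-2*π*x^2*cos(π*x) + 2*π*cos(π*x)) dx. Term by term:
  ∫_0^1 2*π*cos(π*x) dx = 0;  ∫_0^1 -2*π*x^2*cos(π*x) dx = 4/π.
Sum: 0 + 4/π = 4/π.
So LHS = 4/π.
∫_0^1 v(x) φ(x) dx = ∫_0^1 (4*x*sin(π*x)) dx. Term by term:
  ∫_0^1 4*x*sin(π*x) dx = 4/π.
So RHS = -∫_0^1 v(x) φ(x) dx = -4/π.
LHS − RHS = 8/π ≠ 0, so the identity fails.
(For a valid weak derivative the identity must hold for EVERY test function, in particular this one. The failure shows v is NOT the weak derivative of u.)
Correct weak derivative would be u'(x) = -4*x.


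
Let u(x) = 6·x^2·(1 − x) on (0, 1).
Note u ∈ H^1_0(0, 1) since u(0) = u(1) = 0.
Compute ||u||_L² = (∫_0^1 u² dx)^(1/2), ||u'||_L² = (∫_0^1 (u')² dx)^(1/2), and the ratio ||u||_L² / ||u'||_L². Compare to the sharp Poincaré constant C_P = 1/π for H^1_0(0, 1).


||u||_L² / ||u'||_L² = sqrt(14)/14 < C_P = 1/π.

u(x) = 6·x^2·(1 − x), so u'(x) = 6*x*(2 - 3*x).
u(x) = 6·x^2·(1 − x) vanishes at x = 0 and x = 1, so u ∈ H^1_0(0, 1). Differentiate via the product rule and integrate the resulting polynomials term by term.
  ∫_0^1 u² dx = ∫_0^1 (36*x^6 - 72*x^5 + 36*x^4) dx. Term by term:
    ∫_0^1 36*x^6 dx = 36/7;  ∫_0^1 -72*x^5 dx = -12;  ∫_0^1 36*x^4 dx = 36/5.
  Sum: 36/7 − 12 + 36/5 = 12/35.
  ∫_0^1 (u')² dx = ∫_0^1 (324*x^4 - 432*x^3 + 144*x^2) dx. Term by term:
    ∫_0^1 324*x^4 dx = 324/5;  ∫_0^1 -432*x^3 dx = -108;  ∫_0^1 144*x^2 dx = 48.
  Sum: 324/5 − 108 + 48 = 24/5.
∫_0^1 u² dx = 12/35, so ||u||_L² = 2*sqrt(105)/35.
∫_0^1 (u')² dx = 24/5, so ||u'||_L² = 2*sqrt(30)/5.
Ratio ||u||_L² / ||u'||_L² = sqrt(14)/14.
Sharp Poincaré constant on H^1_0(0, 1) is C_P = L/π = 1/π, achieved by sin(π·x).
A polynomial bump cannot attain the sharp Poincaré constant (only the first sine eigenfunction does), so the ratio is strictly less than C_P, consistent with ||u||_L² ≤ C_P ||u'||_L².


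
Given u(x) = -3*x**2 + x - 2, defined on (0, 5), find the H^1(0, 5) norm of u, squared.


||u||_{H^1}^2 = 39325/6

The H^1 norm (squared) on an interval (0, L) is
  ||u||_{H^1}^2 = ∫_0^L u(x)^2 dx + ∫_0^L u'(x)^2 dx.
Compute u'(x) = 1 - 6*x.
Then u(x)^2 = 9*x**4 - 6*x**3 + 13*x**2 - 4*x + 4 and u'(x)^2 = 36*x**2 - 12*x + 1.
Integrate each monomial from 0 to 5 using ∫_0^5 c·x^n dx = c·5^(n+1)/(n+1):
  ∫_0^5 u(x)^2 dx = ∫_0^5 (9*x^4 - 6*x^3 + 13*x^2 - 4*x + 4) dx. Term by term:
    ∫_0^5 9*x^4 dx = 5625;  ∫_0^5 -6*x^3 dx = -1875/2;  ∫_0^5 13*x^2 dx = 1625/3;
    ∫_0^5 -4*x dx = -50;  ∫_0^5 4 dx = 20.
  Sum: 5625 − 1875/2 + 1625/3 − 50 + 20 = 31195/6.
  ∫_0^5 u'(x)^2 dx = ∫_0^5 (36*x^2 - 12*x + 1) dx. Term by term:
    ∫_0^5 36*x^2 dx = 1500;  ∫_0^5 -12*x dx = -150;  ∫_0^5 1 dx = 5.
  Sum: 1500 − 150 + 5 = 1355.
Adding: ||u||_{H^1}^2 = 31195/6 + 1355 = 39325/6.


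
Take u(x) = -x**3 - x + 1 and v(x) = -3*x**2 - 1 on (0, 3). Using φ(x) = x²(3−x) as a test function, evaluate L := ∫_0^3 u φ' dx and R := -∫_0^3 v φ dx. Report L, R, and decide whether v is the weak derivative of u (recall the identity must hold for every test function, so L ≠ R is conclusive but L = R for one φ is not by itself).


LHS = 1593/20, RHS = 1593/20. Yes, v = u' weakly.

u(x) = -x**3 - x + 1, classical derivative u'(x) = -3*x**2 - 1.
φ(x) = x²(3−x), so φ'(x) = 3*x*(2 - x).
Note φ(0) = φ(3) = 0, so the boundary term u·φ vanishes.
LHS = ∫_0^3 u(x) φ'(x) dx = ∫_0^3 (3*x^5 - 6*x^4 + 3*x^3 - 9*x^2 + 6*x) dx. Term by term:
  ∫_0^3 3*x^5 dx = 729/2;  ∫_0^3 -6*x^4 dx = -1458/5;  ∫_0^3 3*x^3 dx = 243/4;
  ∫_0^3 -9*x^2 dx = -81;  ∫_0^3 6*x dx = 27.
Sum: 729/2 − 1458/5 + 243/4 − 81 + 27 = 1593/20.
So LHS = 1593/20.
∫_0^3 v(x) φ(x) dx = ∫_0^3 (3*x^5 - 9*x^4 + x^3 - 3*x^2) dx. Term by term:
  ∫_0^3 3*x^5 dx = 729/2;  ∫_0^3 -9*x^4 dx = -2187/5;  ∫_0^3 x^3 dx = 81/4;
  ∫_0^3 -3*x^2 dx = -27.
Sum: 729/2 − 2187/5 + 81/4 − 27 = -1593/20.
So RHS = -∫_0^3 v(x) φ(x) dx = 1593/20.
LHS = RHS, so the identity holds for this test φ.
Moreover u is smooth here and v(x) = u'(x) = -3*x**2 - 1 pointwise, so the identity holds for every test function. Hence v is the weak derivative of u.


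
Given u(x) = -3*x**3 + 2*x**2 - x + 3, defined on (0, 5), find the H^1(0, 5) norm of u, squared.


||u||_{H^1}^2 = 4755125/42

The H^1 norm (squared) on an interval (0, L) is
  ||u||_{H^1}^2 = ∫_0^L u(x)^2 dx + ∫_0^L u'(x)^2 dx.
Compute u'(x) = -9*x**2 + 4*x - 1.
Then u(x)^2 = 9*x**6 - 12*x**5 + 10*x**4 - 22*x**3 + 13*x**2 - 6*x + 9 and u'(x)^2 = 81*x**4 - 72*x**3 + 34*x**2 - 8*x + 1.
Integrate each monomial from 0 to 5 using ∫_0^5 c·x^n dx = c·5^(n+1)/(n+1):
  ∫_0^5 u(x)^2 dx = ∫_0^5 (9*x^6 - 12*x^5 + 10*x^4 - 22*x^3 + 13*x^2 - 6*x + 9) dx. Term by term:
    ∫_0^5 9*x^6 dx = 703125/7;  ∫_0^5 -12*x^5 dx = -31250;  ∫_0^5 10*x^4 dx = 6250;
    ∫_0^5 -22*x^3 dx = -6875/2;  ∫_0^5 13*x^2 dx = 1625/3;  ∫_0^5 -6*x dx = -75;
    ∫_0^5 9 dx = 45.
  Sum: 703125/7 − 31250 + 6250 − 6875/2 + 1625/3 − 75 + 45 = 3045865/42.
  ∫_0^5 u'(x)^2 dx = ∫_0^5 (81*x^4 - 72*x^3 + 34*x^2 - 8*x + 1) dx. Term by term:
    ∫_0^5 81*x^4 dx = 50625;  ∫_0^5 -72*x^3 dx = -11250;  ∫_0^5 34*x^2 dx = 4250/3;
    ∫_0^5 -8*x dx = -100;  ∫_0^5 1 dx = 5.
  Sum: 50625 − 11250 + 4250/3 − 100 + 5 = 122090/3.
Adding: ||u||_{H^1}^2 = 3045865/42 + 122090/3 = 4755125/42.
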